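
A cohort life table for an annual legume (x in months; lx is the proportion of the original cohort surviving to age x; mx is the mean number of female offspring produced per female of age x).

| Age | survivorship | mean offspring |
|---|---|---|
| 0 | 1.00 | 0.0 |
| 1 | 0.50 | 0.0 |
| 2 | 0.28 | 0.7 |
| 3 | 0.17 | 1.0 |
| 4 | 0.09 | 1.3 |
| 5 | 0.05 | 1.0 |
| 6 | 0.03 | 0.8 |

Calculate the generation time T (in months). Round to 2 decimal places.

lx·mx: 0, 0, 0.196, 0.17, 0.117, 0.05, 0.024 → R0 = 0.557
x·lx·mx: 0, 0, 0.392, 0.51, 0.468, 0.25, 0.144 → Σ = 1.764
T = 1.764 / 0.557 = 3.166966… → 3.17

3.17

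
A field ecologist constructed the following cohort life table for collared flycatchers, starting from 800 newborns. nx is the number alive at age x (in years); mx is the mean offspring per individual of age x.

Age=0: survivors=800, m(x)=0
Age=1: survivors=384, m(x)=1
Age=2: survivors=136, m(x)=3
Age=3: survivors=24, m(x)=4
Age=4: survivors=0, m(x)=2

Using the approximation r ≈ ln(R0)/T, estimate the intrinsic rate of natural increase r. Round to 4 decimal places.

lx = nx/n0 = nx/800: 1, 0.48, 0.17, 0.03, 0
R0 = Σ lx·mx = 0 + 0.48 + 0.51 + 0.12 + 0 = 1.11
Σ x·lx·mx = 1.86; T = 1.86/1.11 = 1.67568…
r ≈ ln(R0)/T = ln(1.11)/1.67568… = 0.062279… → 0.0623

0.0623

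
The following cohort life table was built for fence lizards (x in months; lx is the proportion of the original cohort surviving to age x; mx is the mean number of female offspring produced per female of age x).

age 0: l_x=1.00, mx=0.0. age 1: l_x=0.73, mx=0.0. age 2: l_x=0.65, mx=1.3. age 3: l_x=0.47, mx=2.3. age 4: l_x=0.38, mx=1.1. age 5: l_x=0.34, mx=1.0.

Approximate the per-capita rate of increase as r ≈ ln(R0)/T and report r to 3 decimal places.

0.319

R0 = Σ lx·mx = 0 + 0 + 0.845 + 1.081 + 0.418 + 0.34 = 2.684
Σ x·lx·mx = 8.305; T = 8.305/2.684 = 3.09426…
r ≈ ln(R0)/T = ln(2.684)/3.09426… = 0.31908… → 0.319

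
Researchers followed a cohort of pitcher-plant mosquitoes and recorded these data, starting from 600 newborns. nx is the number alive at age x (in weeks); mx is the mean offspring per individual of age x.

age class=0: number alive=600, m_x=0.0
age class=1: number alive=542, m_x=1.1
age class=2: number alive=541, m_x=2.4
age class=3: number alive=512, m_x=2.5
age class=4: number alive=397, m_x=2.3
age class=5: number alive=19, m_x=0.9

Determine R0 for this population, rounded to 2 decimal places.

6.84

lx = nx/n0 = nx/600: 1, 0.90333…, 0.90167…, 0.85333…, 0.66167…, 0.03167…
lx·mx by age: 0, 0.993667…, 2.164…, 2.133333…, 1.521833…, 0.0285…
R0 = Σ lx·mx = 6.841333… → 6.84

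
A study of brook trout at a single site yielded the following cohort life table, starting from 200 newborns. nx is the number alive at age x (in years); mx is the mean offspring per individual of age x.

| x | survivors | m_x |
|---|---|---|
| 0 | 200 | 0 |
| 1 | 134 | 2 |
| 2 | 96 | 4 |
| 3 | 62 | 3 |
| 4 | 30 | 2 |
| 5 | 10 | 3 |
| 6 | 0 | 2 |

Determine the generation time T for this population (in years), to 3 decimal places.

2.138

lx = nx/n0 = nx/200: 1, 0.67, 0.48, 0.31, 0.15, 0.05, 0
lx·mx: 0, 1.34, 1.92, 0.93, 0.3, 0.15, 0 → R0 = 4.64
x·lx·mx: 0, 1.34, 3.84, 2.79, 1.2, 0.75, 0 → Σ = 9.92
T = 9.92 / 4.64 = 2.137931… → 2.138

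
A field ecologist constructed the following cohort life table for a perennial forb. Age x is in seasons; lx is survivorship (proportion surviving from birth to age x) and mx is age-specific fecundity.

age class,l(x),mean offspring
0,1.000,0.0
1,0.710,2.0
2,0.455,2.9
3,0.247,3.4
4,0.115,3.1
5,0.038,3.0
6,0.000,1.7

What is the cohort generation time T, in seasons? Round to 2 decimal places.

lx·mx: 0, 1.42, 1.3195, 0.8398, 0.3565, 0.114, 0 → R0 = 4.0498
x·lx·mx: 0, 1.42, 2.639, 2.5194, 1.426, 0.57, 0 → Σ = 8.5744
T = 8.5744 / 4.0498 = 2.11724… → 2.12

2.12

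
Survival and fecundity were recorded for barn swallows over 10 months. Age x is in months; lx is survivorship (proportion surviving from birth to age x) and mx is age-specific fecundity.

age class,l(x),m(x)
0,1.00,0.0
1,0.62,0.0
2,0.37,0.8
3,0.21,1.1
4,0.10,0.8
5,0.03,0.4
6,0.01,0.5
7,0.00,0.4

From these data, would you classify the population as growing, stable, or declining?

declining

R0 = Σ lx·mx = 0 + 0 + 0.296 + 0.231 + 0.08 + 0.012 + 0.005 + 0 = 0.624
R0 < 1, so the population is declining.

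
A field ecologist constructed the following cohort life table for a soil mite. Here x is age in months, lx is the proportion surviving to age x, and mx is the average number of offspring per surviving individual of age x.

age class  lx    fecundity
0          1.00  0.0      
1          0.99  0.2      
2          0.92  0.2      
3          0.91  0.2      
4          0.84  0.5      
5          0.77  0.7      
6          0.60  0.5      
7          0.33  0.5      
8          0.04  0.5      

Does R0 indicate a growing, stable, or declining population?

growing

R0 = Σ lx·mx = 0 + 0.198 + 0.184 + 0.182 + 0.42 + 0.539 + 0.3 + 0.165 + 0.02 = 2.008
R0 > 1, so the population is growing.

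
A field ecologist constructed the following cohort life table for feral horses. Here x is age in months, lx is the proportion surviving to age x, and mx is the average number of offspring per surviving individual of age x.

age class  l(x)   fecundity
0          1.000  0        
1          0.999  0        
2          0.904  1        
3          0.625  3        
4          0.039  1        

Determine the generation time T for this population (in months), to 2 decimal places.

2.69

lx·mx: 0, 0, 0.904, 1.875, 0.039 → R0 = 2.818
x·lx·mx: 0, 0, 1.808, 5.625, 0.156 → Σ = 7.589
T = 7.589 / 2.818 = 2.693045… → 2.69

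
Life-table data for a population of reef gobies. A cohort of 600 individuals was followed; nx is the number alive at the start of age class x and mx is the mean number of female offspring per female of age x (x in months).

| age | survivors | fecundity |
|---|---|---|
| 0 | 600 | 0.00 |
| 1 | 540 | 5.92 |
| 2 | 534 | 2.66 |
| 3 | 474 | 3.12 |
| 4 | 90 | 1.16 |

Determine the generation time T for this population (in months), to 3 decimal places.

lx = nx/n0 = nx/600: 1, 0.9, 0.89, 0.79, 0.15
lx·mx: 0, 5.328, 2.3674, 2.4648, 0.174 → R0 = 10.3342
x·lx·mx: 0, 5.328, 4.7348, 7.3944, 0.696 → Σ = 18.1532
T = 18.1532 / 10.3342 = 1.756614… → 1.757

1.757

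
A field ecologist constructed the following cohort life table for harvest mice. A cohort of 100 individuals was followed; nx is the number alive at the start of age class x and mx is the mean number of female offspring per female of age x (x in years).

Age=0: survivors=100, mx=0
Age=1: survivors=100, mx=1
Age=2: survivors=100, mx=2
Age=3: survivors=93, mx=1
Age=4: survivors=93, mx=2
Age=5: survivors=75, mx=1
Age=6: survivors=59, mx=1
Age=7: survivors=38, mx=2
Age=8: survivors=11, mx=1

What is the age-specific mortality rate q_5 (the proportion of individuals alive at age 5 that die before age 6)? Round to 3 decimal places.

0.213

lx = nx/n0 = nx/100: 1, 1, 1, 0.93, 0.93, 0.75, 0.59, 0.38, 0.11
q_5 = (l_5 − l_6) / l_5 = (0.75 − 0.59) / 0.75
     = 0.16 / 0.75 = 0.213333… → 0.213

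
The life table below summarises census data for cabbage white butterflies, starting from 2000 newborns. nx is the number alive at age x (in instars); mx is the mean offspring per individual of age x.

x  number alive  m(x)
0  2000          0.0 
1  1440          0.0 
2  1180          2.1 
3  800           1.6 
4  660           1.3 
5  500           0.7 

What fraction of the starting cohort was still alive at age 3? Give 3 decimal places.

0.400

l_3 = n_3/n_0 = 800/2000 = 0.4 → 0.400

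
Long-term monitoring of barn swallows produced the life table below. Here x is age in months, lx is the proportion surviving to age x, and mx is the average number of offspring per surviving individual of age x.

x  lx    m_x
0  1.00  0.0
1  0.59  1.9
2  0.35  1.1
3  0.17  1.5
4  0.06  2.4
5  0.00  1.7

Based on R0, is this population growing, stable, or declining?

R0 = Σ lx·mx = 0 + 1.121 + 0.385 + 0.255 + 0.144 + 0 = 1.905
R0 > 1, so the population is growing.

growing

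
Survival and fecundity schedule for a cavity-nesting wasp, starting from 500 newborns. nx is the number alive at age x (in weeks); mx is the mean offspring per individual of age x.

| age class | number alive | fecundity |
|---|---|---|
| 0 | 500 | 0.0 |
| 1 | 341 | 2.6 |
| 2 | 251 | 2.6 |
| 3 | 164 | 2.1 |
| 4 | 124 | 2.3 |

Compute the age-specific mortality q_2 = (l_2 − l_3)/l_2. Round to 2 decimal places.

0.35

lx = nx/n0 = nx/500: 1, 0.682, 0.502, 0.328, 0.248
q_2 = (l_2 − l_3) / l_2 = (0.502 − 0.328) / 0.502
     = 0.174 / 0.502 = 0.346614… → 0.35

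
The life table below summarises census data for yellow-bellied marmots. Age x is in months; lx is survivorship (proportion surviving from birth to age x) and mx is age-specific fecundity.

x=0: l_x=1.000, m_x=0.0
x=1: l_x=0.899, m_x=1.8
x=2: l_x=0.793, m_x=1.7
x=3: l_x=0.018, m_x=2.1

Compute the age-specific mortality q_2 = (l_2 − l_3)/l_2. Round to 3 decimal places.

q_2 = (l_2 − l_3) / l_2 = (0.793 − 0.018) / 0.793
     = 0.775 / 0.793 = 0.977301… → 0.977

0.977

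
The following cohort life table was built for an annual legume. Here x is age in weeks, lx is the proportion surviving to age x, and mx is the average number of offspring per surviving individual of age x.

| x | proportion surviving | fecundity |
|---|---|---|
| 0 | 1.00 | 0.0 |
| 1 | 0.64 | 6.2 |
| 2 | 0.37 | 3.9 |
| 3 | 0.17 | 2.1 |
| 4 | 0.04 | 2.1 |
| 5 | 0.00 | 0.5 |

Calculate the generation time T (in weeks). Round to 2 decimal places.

1.41

lx·mx: 0, 3.968, 1.443, 0.357, 0.084, 0 → R0 = 5.852
x·lx·mx: 0, 3.968, 2.886, 1.071, 0.336, 0 → Σ = 8.261
T = 8.261 / 5.852 = 1.411654… → 1.41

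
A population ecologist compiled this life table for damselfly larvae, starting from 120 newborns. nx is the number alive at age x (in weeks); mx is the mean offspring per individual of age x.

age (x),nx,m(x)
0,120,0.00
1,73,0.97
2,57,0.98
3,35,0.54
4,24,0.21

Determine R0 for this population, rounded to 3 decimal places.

1.255

lx = nx/n0 = nx/120: 1, 0.60833…, 0.475, 0.29167…, 0.2
lx·mx by age: 0, 0.590083…, 0.4655, 0.1575…, 0.042
R0 = Σ lx·mx = 1.255083… → 1.255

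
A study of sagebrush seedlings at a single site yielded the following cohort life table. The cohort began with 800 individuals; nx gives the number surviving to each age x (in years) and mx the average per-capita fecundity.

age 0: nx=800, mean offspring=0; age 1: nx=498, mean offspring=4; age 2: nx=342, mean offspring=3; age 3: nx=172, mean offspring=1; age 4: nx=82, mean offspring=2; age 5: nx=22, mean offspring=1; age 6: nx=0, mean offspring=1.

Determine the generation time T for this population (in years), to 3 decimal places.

lx = nx/n0 = nx/800: 1, 0.6225, 0.4275, 0.215, 0.1025, 0.0275, 0
lx·mx: 0, 2.49, 1.2825, 0.215, 0.205, 0.0275, 0 → R0 = 4.22
x·lx·mx: 0, 2.49, 2.565, 0.645, 0.82, 0.1375, 0 → Σ = 6.6575
T = 6.6575 / 4.22 = 1.577607… → 1.578

1.578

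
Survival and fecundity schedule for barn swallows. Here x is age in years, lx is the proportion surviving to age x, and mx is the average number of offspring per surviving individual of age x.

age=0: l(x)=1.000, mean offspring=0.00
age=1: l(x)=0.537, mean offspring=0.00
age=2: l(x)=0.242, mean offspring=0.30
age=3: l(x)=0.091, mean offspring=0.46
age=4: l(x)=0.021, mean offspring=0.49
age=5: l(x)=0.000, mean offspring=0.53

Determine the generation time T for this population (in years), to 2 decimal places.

lx·mx: 0, 0, 0.0726, 0.04186, 0.01029, 0 → R0 = 0.12475
x·lx·mx: 0, 0, 0.1452, 0.12558, 0.04116, 0 → Σ = 0.31194
T = 0.31194 / 0.12475 = 2.500521… → 2.50

2.50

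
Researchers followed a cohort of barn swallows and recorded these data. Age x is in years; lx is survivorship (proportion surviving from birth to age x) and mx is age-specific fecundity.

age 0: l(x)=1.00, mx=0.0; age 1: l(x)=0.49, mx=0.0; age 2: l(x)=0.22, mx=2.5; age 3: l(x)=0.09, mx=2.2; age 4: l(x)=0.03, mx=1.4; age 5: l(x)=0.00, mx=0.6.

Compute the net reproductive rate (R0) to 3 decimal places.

0.790

lx·mx by age: 0, 0, 0.55, 0.198, 0.042, 0
R0 = Σ lx·mx = 0.79 → 0.790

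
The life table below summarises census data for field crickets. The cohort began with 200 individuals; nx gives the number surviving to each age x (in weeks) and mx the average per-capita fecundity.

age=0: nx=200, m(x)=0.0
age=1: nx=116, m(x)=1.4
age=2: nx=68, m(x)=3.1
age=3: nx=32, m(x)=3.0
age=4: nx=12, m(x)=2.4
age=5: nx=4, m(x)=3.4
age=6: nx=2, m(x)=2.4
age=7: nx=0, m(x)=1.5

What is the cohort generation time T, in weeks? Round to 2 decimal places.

lx = nx/n0 = nx/200: 1, 0.58, 0.34, 0.16, 0.06, 0.02, 0.01, 0
lx·mx: 0, 0.812, 1.054, 0.48, 0.144, 0.068, 0.024, 0 → R0 = 2.582
x·lx·mx: 0, 0.812, 2.108, 1.44, 0.576, 0.34, 0.144, 0 → Σ = 5.42
T = 5.42 / 2.582 = 2.099148… → 2.10

2.10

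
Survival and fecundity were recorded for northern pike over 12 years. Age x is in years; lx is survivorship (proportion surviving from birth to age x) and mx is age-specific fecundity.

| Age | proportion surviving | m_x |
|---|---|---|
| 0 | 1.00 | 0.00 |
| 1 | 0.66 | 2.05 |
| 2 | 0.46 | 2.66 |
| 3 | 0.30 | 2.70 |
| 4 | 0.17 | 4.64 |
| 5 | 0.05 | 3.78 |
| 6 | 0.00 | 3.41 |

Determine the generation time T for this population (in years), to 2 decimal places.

lx·mx: 0, 1.353, 1.2236, 0.81, 0.7888, 0.189, 0 → R0 = 4.3644
x·lx·mx: 0, 1.353, 2.4472, 2.43, 3.1552, 0.945, 0 → Σ = 10.3304
T = 10.3304 / 4.3644 = 2.366969… → 2.37

2.37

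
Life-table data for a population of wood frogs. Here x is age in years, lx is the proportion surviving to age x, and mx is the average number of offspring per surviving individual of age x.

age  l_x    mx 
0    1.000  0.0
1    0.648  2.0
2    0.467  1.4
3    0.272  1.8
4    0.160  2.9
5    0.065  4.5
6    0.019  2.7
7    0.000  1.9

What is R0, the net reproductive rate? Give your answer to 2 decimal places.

lx·mx by age: 0, 1.296, 0.6538, 0.4896, 0.464, 0.2925, 0.0513, 0
R0 = Σ lx·mx = 3.2472 → 3.25

3.25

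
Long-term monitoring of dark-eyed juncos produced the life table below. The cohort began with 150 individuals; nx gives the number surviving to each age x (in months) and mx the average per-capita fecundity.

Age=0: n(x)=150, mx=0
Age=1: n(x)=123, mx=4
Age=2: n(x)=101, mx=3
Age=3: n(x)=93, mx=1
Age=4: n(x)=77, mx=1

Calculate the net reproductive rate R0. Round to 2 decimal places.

6.43

lx = nx/n0 = nx/150: 1, 0.82, 0.67333…, 0.62, 0.51333…
lx·mx by age: 0, 3.28, 2.02…, 0.62, 0.513333…
R0 = Σ lx·mx = 6.433333… → 6.43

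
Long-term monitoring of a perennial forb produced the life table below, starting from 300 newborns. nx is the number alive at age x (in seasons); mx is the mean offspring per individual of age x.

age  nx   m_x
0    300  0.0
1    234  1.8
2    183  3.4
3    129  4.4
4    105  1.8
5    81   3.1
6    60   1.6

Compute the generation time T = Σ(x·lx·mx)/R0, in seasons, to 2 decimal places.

2.77

lx = nx/n0 = nx/300: 1, 0.78, 0.61, 0.43, 0.35, 0.27, 0.2
lx·mx: 0, 1.404, 2.074, 1.892, 0.63, 0.837, 0.32 → R0 = 7.157
x·lx·mx: 0, 1.404, 4.148, 5.676, 2.52, 4.185, 1.92 → Σ = 19.853
T = 19.853 / 7.157 = 2.773928… → 2.77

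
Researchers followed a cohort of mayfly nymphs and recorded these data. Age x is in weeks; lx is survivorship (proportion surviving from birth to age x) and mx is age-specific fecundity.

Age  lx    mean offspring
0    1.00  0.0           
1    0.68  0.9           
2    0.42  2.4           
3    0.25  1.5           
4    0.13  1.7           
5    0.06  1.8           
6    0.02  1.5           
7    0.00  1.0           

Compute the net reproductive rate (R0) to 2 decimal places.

lx·mx by age: 0, 0.612, 1.008, 0.375, 0.221, 0.108, 0.03, 0
R0 = Σ lx·mx = 2.354 → 2.35

2.35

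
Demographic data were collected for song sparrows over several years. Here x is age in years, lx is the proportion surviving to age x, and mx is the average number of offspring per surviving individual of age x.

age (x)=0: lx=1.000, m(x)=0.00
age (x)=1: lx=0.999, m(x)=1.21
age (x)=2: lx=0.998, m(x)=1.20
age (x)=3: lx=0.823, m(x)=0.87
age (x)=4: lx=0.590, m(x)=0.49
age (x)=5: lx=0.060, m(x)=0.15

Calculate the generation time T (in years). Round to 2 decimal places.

2.03

lx·mx: 0, 1.20879, 1.1976, 0.71601, 0.2891, 0.009 → R0 = 3.4205
x·lx·mx: 0, 1.20879, 2.3952, 2.14803, 1.1564, 0.045 → Σ = 6.95342
T = 6.95342 / 3.4205 = 2.032867… → 2.03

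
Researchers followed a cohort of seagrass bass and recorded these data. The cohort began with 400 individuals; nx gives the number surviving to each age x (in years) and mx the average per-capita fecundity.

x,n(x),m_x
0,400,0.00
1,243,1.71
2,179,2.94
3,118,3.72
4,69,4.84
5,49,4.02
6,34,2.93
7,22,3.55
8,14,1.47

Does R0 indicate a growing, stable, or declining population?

lx = nx/n0 = nx/400: 1, 0.6075, 0.4475, 0.295, 0.1725, 0.1225, 0.085, 0.055, 0.035
R0 = Σ lx·mx = 0 + 1.038825 + 1.31565 + 1.0974 + 0.8349 + 0.49245 + 0.24905 + 0.19525 + 0.05145 = 5.274975
R0 > 1, so the population is growing.

growing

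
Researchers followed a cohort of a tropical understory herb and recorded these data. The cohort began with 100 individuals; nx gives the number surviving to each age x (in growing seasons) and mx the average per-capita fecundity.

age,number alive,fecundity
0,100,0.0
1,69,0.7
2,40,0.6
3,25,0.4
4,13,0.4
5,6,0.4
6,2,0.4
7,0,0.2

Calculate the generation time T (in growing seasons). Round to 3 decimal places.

1.807

lx = nx/n0 = nx/100: 1, 0.69, 0.4, 0.25, 0.13, 0.06, 0.02, 0
lx·mx: 0, 0.483, 0.24, 0.1, 0.052, 0.024, 0.008, 0 → R0 = 0.907
x·lx·mx: 0, 0.483, 0.48, 0.3, 0.208, 0.12, 0.048, 0 → Σ = 1.639
T = 1.639 / 0.907 = 1.807056… → 1.807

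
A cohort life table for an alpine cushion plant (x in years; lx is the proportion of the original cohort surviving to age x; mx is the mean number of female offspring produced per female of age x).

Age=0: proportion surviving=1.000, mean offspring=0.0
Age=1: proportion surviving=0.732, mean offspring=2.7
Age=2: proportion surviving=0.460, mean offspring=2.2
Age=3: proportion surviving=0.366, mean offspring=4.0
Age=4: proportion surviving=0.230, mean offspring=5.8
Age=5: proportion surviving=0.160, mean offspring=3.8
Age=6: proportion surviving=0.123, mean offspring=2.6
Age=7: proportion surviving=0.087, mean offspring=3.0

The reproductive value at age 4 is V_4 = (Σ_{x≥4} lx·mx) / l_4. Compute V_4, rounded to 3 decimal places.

10.969

lx·mx for x ≥ 4: 1.334, 0.608, 0.3198, 0.261 → sum = 2.5228
V_4 = 2.5228 / l_4 = 2.5228 / 0.23 = 10.968696… → 10.969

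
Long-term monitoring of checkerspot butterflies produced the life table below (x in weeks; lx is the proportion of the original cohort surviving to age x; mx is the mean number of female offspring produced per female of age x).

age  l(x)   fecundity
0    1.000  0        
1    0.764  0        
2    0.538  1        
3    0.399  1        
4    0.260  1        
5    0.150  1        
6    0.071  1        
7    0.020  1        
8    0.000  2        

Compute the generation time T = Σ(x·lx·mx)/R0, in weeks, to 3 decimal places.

3.219

lx·mx: 0, 0, 0.538, 0.399, 0.26, 0.15, 0.071, 0.02, 0 → R0 = 1.438
x·lx·mx: 0, 0, 1.076, 1.197, 1.04, 0.75, 0.426, 0.14, 0 → Σ = 4.629
T = 4.629 / 1.438 = 3.219054… → 3.219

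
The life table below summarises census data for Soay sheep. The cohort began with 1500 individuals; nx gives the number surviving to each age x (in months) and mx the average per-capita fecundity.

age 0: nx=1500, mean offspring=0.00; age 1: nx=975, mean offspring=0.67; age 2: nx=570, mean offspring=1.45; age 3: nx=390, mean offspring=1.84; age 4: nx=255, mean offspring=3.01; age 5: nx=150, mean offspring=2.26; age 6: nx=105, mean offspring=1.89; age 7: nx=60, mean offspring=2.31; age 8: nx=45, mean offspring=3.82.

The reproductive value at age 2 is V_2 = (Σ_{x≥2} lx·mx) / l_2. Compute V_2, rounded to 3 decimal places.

5.543

lx = nx/n0 = nx/1500: 1, 0.65, 0.38, 0.26, 0.17, 0.1, 0.07, 0.04, 0.03
lx·mx for x ≥ 2: 0.551, 0.4784, 0.5117, 0.226, 0.1323, 0.0924, 0.1146 → sum = 2.1064
V_2 = 2.1064 / l_2 = 2.1064 / 0.38 = 5.543158… → 5.543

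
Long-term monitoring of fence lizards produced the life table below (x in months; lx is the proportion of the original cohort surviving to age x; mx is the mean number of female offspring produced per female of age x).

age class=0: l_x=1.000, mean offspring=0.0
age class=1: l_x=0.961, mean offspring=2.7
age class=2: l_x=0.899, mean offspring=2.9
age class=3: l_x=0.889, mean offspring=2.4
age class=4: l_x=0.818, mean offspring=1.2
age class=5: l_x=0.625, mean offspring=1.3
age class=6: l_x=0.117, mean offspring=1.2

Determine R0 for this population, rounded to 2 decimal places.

lx·mx by age: 0, 2.5947, 2.6071, 2.1336, 0.9816, 0.8125, 0.1404
R0 = Σ lx·mx = 9.2699 → 9.27

9.27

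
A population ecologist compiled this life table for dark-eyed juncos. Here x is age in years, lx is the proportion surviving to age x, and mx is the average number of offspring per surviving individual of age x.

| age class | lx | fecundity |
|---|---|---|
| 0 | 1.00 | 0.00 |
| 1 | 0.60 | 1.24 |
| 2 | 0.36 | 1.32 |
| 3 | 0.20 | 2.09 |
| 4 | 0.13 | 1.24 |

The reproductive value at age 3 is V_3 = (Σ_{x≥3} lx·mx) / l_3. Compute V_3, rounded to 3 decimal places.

lx·mx for x ≥ 3: 0.418, 0.1612 → sum = 0.5792
V_3 = 0.5792 / l_3 = 0.5792 / 0.2 = 2.896 → 2.896

2.896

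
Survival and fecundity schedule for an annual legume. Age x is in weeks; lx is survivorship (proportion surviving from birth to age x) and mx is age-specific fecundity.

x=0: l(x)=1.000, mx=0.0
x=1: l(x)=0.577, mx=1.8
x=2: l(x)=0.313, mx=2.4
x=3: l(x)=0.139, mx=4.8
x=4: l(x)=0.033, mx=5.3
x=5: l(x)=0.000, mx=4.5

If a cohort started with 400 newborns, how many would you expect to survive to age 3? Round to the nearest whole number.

Expected survivors = N0 · l_3 = 400 × 0.139 = 55.6 → 56

56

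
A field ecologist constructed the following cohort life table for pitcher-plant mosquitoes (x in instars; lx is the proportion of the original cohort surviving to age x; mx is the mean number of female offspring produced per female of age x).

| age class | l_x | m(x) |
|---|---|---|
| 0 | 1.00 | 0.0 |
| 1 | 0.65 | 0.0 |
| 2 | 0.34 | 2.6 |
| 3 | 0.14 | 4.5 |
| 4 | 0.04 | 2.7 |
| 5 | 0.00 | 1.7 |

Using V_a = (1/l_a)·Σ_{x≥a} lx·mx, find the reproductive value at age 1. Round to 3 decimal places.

2.495

lx·mx for x ≥ 1: 0, 0.884, 0.63, 0.108, 0 → sum = 1.622
V_1 = 1.622 / l_1 = 1.622 / 0.65 = 2.495385… → 2.495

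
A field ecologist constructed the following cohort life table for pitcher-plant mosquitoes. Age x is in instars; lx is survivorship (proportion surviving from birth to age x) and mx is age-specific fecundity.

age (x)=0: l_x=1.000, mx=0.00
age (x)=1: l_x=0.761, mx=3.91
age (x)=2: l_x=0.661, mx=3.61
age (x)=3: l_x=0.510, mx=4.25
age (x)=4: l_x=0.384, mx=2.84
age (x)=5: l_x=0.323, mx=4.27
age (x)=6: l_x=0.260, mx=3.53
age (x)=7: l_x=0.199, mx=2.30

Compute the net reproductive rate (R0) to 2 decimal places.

11.37

lx·mx by age: 0, 2.97551, 2.38621, 2.1675, 1.09056, 1.37921, 0.9178, 0.4577
R0 = Σ lx·mx = 11.37449 → 11.37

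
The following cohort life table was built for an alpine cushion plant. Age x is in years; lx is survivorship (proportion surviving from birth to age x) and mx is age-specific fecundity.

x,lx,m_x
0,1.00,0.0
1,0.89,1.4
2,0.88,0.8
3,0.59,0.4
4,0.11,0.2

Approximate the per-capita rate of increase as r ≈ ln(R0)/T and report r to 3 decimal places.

R0 = Σ lx·mx = 0 + 1.246 + 0.704 + 0.236 + 0.022 = 2.208
Σ x·lx·mx = 3.45; T = 3.45/2.208 = 1.5625
r ≈ ln(R0)/T = ln(2.208)/1.5625 = 0.50694… → 0.507

0.507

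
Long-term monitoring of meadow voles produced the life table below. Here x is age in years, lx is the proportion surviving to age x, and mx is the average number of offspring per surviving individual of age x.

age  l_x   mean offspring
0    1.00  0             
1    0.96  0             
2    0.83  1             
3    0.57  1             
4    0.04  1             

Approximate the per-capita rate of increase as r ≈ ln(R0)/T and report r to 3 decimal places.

0.149

R0 = Σ lx·mx = 0 + 0 + 0.83 + 0.57 + 0.04 = 1.44
Σ x·lx·mx = 3.53; T = 3.53/1.44 = 2.45139…
r ≈ ln(R0)/T = ln(1.44)/2.45139… = 0.14875… → 0.149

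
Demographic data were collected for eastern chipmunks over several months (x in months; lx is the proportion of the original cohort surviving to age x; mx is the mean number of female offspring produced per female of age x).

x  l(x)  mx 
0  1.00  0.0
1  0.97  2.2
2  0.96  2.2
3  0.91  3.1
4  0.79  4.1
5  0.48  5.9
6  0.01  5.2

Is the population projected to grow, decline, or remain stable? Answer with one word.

R0 = Σ lx·mx = 0 + 2.134 + 2.112 + 2.821 + 3.239 + 2.832 + 0.052 = 13.19
R0 > 1, so the population is growing.

growing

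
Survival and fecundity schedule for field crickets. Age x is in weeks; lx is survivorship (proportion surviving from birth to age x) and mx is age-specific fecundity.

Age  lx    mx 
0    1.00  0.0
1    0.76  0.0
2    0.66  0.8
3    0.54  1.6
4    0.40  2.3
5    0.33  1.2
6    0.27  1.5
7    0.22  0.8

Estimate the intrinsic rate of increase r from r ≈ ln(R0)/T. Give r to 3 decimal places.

R0 = Σ lx·mx = 0 + 0 + 0.528 + 0.864 + 0.92 + 0.396 + 0.405 + 0.176 = 3.289
Σ x·lx·mx = 12.97; T = 12.97/3.289 = 3.94345…
r ≈ ln(R0)/T = ln(3.289)/3.94345… = 0.30191… → 0.302

0.302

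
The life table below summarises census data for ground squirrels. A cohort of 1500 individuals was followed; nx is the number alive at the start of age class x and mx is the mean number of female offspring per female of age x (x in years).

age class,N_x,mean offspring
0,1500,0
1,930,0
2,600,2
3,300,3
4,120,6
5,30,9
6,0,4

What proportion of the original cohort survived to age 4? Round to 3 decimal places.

0.080

l_4 = n_4/n_0 = 120/1500 = 0.08 → 0.080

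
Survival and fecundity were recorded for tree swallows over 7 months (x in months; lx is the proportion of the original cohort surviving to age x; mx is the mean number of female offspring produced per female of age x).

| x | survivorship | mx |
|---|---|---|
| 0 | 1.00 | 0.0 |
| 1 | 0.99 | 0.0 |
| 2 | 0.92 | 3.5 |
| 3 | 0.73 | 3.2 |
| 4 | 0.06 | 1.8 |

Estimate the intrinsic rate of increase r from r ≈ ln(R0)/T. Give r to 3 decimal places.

R0 = Σ lx·mx = 0 + 0 + 3.22 + 2.336 + 0.108 = 5.664
Σ x·lx·mx = 13.88; T = 13.88/5.664 = 2.45056…
r ≈ ln(R0)/T = ln(5.664)/2.45056… = 0.70765… → 0.708

0.708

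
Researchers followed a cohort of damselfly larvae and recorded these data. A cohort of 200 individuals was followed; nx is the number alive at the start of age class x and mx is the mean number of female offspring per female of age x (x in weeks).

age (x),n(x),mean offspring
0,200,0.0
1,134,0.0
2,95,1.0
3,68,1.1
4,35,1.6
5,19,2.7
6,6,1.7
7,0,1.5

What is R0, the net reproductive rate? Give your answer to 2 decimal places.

lx = nx/n0 = nx/200: 1, 0.67, 0.475, 0.34, 0.175, 0.095, 0.03, 0
lx·mx by age: 0, 0, 0.475, 0.374, 0.28, 0.2565, 0.051, 0
R0 = Σ lx·mx = 1.4365 → 1.44

1.44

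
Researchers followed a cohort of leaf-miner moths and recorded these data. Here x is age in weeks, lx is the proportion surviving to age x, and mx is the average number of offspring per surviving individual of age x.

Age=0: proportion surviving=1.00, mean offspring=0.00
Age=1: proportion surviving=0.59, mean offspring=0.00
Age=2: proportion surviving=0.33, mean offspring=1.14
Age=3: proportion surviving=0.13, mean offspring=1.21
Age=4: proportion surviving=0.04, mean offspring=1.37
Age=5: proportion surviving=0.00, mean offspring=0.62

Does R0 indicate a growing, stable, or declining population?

R0 = Σ lx·mx = 0 + 0 + 0.3762 + 0.1573 + 0.0548 + 0 = 0.5883
R0 < 1, so the population is declining.

declining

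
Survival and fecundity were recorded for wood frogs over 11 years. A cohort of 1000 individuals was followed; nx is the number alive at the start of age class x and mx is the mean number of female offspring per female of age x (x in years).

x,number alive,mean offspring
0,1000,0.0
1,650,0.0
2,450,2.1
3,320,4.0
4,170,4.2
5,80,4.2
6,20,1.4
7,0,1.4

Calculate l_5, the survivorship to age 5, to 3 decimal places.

l_5 = n_5/n_0 = 80/1000 = 0.08 → 0.080

0.080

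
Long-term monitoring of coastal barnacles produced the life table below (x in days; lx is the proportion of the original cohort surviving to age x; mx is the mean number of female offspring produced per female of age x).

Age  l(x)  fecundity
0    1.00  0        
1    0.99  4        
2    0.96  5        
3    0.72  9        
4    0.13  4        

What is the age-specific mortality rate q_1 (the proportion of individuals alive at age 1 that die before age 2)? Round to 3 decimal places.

q_1 = (l_1 − l_2) / l_1 = (0.99 − 0.96) / 0.99
     = 0.03 / 0.99 = 0.030303… → 0.030

0.030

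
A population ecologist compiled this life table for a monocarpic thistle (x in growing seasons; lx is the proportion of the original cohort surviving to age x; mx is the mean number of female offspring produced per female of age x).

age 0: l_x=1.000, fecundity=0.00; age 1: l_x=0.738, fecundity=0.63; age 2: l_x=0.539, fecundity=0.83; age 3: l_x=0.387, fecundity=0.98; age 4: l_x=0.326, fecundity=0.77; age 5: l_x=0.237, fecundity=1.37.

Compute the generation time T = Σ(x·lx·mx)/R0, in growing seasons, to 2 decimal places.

lx·mx: 0, 0.46494, 0.44737, 0.37926, 0.25102, 0.32469 → R0 = 1.86728
x·lx·mx: 0, 0.46494, 0.89474, 1.13778, 1.00408, 1.62345 → Σ = 5.12499
T = 5.12499 / 1.86728 = 2.744629… → 2.74

2.74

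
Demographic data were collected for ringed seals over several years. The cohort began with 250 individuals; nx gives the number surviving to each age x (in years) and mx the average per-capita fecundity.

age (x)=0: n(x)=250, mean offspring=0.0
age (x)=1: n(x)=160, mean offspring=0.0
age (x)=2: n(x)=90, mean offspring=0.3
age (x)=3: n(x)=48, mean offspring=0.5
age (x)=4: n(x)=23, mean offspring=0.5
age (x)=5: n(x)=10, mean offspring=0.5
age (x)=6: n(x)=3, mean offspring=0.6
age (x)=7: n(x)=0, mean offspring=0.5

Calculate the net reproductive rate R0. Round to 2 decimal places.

lx = nx/n0 = nx/250: 1, 0.64, 0.36, 0.192, 0.092, 0.04, 0.012, 0
lx·mx by age: 0, 0, 0.108, 0.096, 0.046, 0.02, 0.0072, 0
R0 = Σ lx·mx = 0.2772 → 0.28

0.28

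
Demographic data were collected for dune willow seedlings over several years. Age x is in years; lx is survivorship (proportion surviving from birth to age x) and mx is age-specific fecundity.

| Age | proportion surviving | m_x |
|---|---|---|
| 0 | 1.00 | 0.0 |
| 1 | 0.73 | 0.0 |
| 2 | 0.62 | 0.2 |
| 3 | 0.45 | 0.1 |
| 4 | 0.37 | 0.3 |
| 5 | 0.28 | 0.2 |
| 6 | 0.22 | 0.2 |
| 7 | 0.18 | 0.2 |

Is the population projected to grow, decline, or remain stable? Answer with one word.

declining

R0 = Σ lx·mx = 0 + 0 + 0.124 + 0.045 + 0.111 + 0.056 + 0.044 + 0.036 = 0.416
R0 < 1, so the population is declining.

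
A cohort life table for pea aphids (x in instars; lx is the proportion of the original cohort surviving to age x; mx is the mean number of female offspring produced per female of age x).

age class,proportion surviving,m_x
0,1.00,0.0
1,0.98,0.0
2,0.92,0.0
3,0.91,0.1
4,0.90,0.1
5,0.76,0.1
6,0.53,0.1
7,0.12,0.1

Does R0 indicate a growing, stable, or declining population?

declining

R0 = Σ lx·mx = 0 + 0 + 0 + 0.091 + 0.09 + 0.076 + 0.053 + 0.012 = 0.322
R0 < 1, so the population is declining.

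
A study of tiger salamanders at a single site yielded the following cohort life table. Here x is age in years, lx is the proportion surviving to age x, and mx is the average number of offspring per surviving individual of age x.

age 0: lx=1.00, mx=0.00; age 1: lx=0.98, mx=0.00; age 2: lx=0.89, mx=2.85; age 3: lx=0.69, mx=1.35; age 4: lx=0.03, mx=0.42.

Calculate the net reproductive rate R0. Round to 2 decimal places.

3.48

lx·mx by age: 0, 0, 2.5365, 0.9315, 0.0126
R0 = Σ lx·mx = 3.4806 → 3.48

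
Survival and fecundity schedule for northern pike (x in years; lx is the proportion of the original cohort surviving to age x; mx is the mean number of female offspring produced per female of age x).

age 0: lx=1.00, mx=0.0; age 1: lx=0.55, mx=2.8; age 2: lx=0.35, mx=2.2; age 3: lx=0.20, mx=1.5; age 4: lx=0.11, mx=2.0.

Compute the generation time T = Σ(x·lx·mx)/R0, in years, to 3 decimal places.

lx·mx: 0, 1.54, 0.77, 0.3, 0.22 → R0 = 2.83
x·lx·mx: 0, 1.54, 1.54, 0.9, 0.88 → Σ = 4.86
T = 4.86 / 2.83 = 1.717314… → 1.717

1.717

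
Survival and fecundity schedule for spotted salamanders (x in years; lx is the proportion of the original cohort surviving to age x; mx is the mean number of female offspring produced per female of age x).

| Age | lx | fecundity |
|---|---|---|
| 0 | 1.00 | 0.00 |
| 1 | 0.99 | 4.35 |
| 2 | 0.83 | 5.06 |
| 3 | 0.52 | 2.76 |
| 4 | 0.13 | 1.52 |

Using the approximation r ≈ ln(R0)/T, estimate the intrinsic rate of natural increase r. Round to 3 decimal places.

1.319

R0 = Σ lx·mx = 0 + 4.3065 + 4.1998 + 1.4352 + 0.1976 = 10.1391
Σ x·lx·mx = 17.8021; T = 17.8021/10.1391 = 1.75579…
r ≈ ln(R0)/T = ln(10.1391)/1.75579… = 1.31929… → 1.319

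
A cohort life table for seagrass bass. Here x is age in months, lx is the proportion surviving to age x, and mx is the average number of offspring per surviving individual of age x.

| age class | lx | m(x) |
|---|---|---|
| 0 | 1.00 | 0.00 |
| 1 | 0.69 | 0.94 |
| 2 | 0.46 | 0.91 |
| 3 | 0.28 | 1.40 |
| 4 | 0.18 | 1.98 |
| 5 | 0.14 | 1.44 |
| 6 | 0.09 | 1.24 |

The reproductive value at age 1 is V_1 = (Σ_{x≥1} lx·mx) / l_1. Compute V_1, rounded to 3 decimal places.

3.085

lx·mx for x ≥ 1: 0.6486, 0.4186, 0.392, 0.3564, 0.2016, 0.1116 → sum = 2.1288
V_1 = 2.1288 / l_1 = 2.1288 / 0.69 = 3.085217… → 3.085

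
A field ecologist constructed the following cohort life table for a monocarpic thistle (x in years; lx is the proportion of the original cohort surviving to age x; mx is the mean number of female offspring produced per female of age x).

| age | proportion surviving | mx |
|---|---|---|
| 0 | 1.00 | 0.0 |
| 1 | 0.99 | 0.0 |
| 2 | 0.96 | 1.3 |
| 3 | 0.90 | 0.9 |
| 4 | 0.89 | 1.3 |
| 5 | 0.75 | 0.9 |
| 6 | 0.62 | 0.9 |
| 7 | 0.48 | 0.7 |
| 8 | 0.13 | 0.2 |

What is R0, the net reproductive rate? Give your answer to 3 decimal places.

4.810

lx·mx by age: 0, 0, 1.248, 0.81, 1.157, 0.675, 0.558, 0.336, 0.026
R0 = Σ lx·mx = 4.81 → 4.810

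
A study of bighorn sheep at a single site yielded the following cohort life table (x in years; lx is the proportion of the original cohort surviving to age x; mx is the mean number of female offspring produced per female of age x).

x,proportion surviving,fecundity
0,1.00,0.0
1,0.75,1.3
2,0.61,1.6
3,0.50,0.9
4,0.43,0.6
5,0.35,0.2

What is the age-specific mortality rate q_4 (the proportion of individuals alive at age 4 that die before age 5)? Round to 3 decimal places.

0.186

q_4 = (l_4 − l_5) / l_4 = (0.43 − 0.35) / 0.43
     = 0.08 / 0.43 = 0.186047… → 0.186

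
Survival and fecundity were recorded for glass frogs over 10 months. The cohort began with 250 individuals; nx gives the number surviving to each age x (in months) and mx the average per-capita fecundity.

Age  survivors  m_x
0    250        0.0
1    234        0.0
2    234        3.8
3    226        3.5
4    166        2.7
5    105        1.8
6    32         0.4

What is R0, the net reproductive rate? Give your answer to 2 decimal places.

9.32

lx = nx/n0 = nx/250: 1, 0.936, 0.936, 0.904, 0.664, 0.42, 0.128
lx·mx by age: 0, 0, 3.5568, 3.164, 1.7928, 0.756, 0.0512
R0 = Σ lx·mx = 9.3208 → 9.32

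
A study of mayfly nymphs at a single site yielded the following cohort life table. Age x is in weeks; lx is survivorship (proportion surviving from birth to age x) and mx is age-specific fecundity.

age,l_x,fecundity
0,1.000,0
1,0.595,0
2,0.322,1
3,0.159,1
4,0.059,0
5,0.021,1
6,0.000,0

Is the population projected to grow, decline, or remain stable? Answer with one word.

declining

R0 = Σ lx·mx = 0 + 0 + 0.322 + 0.159 + 0 + 0.021 + 0 = 0.502
R0 < 1, so the population is declining.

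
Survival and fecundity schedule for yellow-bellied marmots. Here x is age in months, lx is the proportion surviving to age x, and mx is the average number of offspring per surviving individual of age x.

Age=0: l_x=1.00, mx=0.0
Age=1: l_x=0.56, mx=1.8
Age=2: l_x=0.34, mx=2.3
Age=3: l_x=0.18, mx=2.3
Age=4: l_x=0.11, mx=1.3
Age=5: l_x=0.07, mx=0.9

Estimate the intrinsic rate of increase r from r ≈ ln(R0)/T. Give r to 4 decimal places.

R0 = Σ lx·mx = 0 + 1.008 + 0.782 + 0.414 + 0.143 + 0.063 = 2.41
Σ x·lx·mx = 4.701; T = 4.701/2.41 = 1.95062…
r ≈ ln(R0)/T = ln(2.41)/1.95062… = 0.450947… → 0.4509

0.4509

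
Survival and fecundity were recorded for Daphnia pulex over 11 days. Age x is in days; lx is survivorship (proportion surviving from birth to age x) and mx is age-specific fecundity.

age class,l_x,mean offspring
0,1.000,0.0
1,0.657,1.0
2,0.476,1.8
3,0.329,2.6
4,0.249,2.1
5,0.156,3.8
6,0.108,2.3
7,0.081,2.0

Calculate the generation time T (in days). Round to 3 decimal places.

3.239

lx·mx: 0, 0.657, 0.8568, 0.8554, 0.5229, 0.5928, 0.2484, 0.162 → R0 = 3.8953
x·lx·mx: 0, 0.657, 1.7136, 2.5662, 2.0916, 2.964, 1.4904, 1.134 → Σ = 12.6168
T = 12.6168 / 3.8953 = 3.23898… → 3.239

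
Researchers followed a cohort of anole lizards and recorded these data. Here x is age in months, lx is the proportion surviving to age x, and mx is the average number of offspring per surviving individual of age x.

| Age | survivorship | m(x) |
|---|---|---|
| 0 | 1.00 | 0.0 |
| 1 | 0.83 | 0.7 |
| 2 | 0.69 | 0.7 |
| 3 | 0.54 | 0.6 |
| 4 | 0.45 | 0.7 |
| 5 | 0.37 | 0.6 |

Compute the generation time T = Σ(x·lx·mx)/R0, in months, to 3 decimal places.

lx·mx: 0, 0.581, 0.483, 0.324, 0.315, 0.222 → R0 = 1.925
x·lx·mx: 0, 0.581, 0.966, 0.972, 1.26, 1.11 → Σ = 4.889
T = 4.889 / 1.925 = 2.53974… → 2.540

2.540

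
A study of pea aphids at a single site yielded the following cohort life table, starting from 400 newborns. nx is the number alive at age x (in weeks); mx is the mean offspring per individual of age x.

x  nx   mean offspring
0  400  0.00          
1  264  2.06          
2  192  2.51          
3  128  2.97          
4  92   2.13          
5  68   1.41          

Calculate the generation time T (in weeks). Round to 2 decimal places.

2.30

lx = nx/n0 = nx/400: 1, 0.66, 0.48, 0.32, 0.23, 0.17
lx·mx: 0, 1.3596, 1.2048, 0.9504, 0.4899, 0.2397 → R0 = 4.2444
x·lx·mx: 0, 1.3596, 2.4096, 2.8512, 1.9596, 1.1985 → Σ = 9.7785
T = 9.7785 / 4.2444 = 2.303859… → 2.30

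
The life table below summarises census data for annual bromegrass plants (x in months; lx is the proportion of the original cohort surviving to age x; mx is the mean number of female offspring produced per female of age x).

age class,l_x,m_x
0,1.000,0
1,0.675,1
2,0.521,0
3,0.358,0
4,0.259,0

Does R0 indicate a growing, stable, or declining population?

R0 = Σ lx·mx = 0 + 0.675 + 0 + 0 + 0 = 0.675
R0 < 1, so the population is declining.

declining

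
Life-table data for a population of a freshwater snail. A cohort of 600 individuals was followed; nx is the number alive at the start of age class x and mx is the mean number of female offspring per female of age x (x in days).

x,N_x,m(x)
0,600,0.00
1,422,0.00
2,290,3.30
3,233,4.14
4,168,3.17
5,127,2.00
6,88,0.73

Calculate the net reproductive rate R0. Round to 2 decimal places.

lx = nx/n0 = nx/600: 1, 0.70333…, 0.48333…, 0.38833…, 0.28, 0.21167…, 0.14667…
lx·mx by age: 0, 0, 1.595…, 1.6077…, 0.8876, 0.423333…, 0.107067…
R0 = Σ lx·mx = 4.6207… → 4.62

4.62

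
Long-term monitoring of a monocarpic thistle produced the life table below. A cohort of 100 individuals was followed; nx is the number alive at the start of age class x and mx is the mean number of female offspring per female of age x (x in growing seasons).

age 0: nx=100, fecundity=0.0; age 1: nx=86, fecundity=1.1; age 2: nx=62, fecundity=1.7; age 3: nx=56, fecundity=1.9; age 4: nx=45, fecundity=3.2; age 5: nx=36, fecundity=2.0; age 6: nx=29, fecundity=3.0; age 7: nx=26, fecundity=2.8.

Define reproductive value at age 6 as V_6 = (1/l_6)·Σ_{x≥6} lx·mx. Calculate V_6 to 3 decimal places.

5.510

lx = nx/n0 = nx/100: 1, 0.86, 0.62, 0.56, 0.45, 0.36, 0.29, 0.26
lx·mx for x ≥ 6: 0.87, 0.728 → sum = 1.598
V_6 = 1.598 / l_6 = 1.598 / 0.29 = 5.510345… → 5.510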